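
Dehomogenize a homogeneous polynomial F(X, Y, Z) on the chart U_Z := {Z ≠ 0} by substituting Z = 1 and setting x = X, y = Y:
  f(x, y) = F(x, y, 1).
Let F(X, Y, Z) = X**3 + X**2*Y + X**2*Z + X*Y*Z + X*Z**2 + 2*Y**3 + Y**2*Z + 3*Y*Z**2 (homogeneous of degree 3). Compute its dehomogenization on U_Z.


f(x, y) = x**3 + x**2*y + x**2 + x*y + x + 2*y**3 + y**2 + 3*y

On U_Z we set Z = 1. Each monomial c·X^i·Y^j·Z^k in F becomes c·x^i·y^j·1^k = c·x^i·y^j.
Substituting Z = 1: F(X, Y, 1) = x**3 + x**2*y + x**2 + x*y + x + 2*y**3 + y**2 + 3*y.
Note: deg(f) ≤ deg(F) = 3; strict inequality happens when F is divisible by Z (lost terms).


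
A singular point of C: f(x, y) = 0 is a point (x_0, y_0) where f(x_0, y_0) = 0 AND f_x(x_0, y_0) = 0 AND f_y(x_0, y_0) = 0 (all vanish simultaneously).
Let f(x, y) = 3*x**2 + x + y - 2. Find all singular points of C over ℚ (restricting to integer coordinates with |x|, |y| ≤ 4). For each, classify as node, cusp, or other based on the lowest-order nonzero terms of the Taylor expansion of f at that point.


No singular points in the scanned grid; C is smooth there.

Compute partial derivatives:
  f_x = 6*x + 1.
  f_y = 1.
f_y = 1 is a nonzero constant, so f_y never vanishes: no point (x, y) can satisfy f = f_x = f_y = 0. In particular no (x, y) ∈ {−4, ..., 4}² is singular; the curve is smooth.


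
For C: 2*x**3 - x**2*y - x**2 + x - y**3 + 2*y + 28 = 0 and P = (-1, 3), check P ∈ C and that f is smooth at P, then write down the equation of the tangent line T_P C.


Tangent line at P: 15*x - 26*y + 93 = 0.

Step 1: f(-1, 3) = 0, so P lies on C.
Step 2: partial derivatives
  f_x(x, y) = 6*x**2 - 2*x*y - 2*x + 1, f_y(x, y) = -x**2 - 3*y**2 + 2.
  f_x(P) = 15, f_y(P) = -26 (gradient nonzero, so P is smooth).
Step 3: tangent line at P: 15·(x − -1) + -26·(y − 3) = 0.
Expanding: 15*x - 26*y + 93 = 0.


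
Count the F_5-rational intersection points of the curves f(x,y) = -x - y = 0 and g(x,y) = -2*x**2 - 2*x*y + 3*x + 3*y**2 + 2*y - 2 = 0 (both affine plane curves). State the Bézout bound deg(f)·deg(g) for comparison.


Common zeros: {(4, 1)}; count = 1; Bézout bound = 2.

deg(f) = 1, deg(g) = 2, so Bézout bound = 2.
Scan x ∈ F_5. For each x, list the y ∈ F_5 with f(x, y) ≡ 0 and those with g(x, y) ≡ 0 (mod 5); the common zeros in that column are the intersection.
  x = 0: f ≡ 0 at y ∈ {0}; g ≡ 0 at y ∈ ∅; common: ∅.
  x = 1: f ≡ 0 at y ∈ {4}; g ≡ 0 at y ∈ ∅; common: ∅.
  x = 2: f ≡ 0 at y ∈ {3}; g ≡ 0 at y ∈ ∅; common: ∅.
  x = 3: f ≡ 0 at y ∈ {2}; g ≡ 0 at y ∈ ∅; common: ∅.
  x = 4: f ≡ 0 at y ∈ {1}; g ≡ 0 at y ∈ {1}; common: {1}.
Collecting: common zeros = {(4, 1)}, so the count is 1.
Comparison with the Bézout bound: 1 ≤ 2 = deg(f)·deg(g), as expected for curves with no common component (the affine F_5-count falls short of the bound because intersections may lie at infinity, over extension fields, or carry multiplicity).


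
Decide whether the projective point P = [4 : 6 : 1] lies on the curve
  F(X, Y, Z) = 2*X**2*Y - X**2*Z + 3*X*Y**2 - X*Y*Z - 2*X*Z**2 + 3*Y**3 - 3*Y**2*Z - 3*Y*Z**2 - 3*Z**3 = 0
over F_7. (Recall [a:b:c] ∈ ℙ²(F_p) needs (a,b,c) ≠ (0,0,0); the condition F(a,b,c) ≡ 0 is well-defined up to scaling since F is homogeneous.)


F(4,6,1) ≡ 3 (mod 7); P is NOT on the curve.

Evaluate F(4, 6, 1) term-by-term (mod 7).
  2*X**2*Y ↦ 2·16·6·1 = 192
  -X**2*Z ↦ -1·16·1·1 = -16
  3*X*Y**2 ↦ 3·4·36·1 = 432
  -X*Y*Z ↦ -1·4·6·1 = -24
  -2*X*Z**2 ↦ -2·4·1·1 = -8
  3*Y**3 ↦ 3·1·216·1 = 648
  -3*Y**2*Z ↦ -3·1·36·1 = -108
  -3*Y*Z**2 ↦ -3·1·6·1 = -18
  -3*Z**3 ↦ -3·1·1·1 = -3
Sum: F(4, 6, 1) = (192) + (-16) + (432) + (-24) + (-8) + (648) + (-108) + (-18) + (-3) = 1095.
Reducing mod 7: 1095 ≡ 3 (mod 7).
Since F(a, b, c) ≡ 3 ≠ 0 (mod 7), P does NOT lie on the curve.


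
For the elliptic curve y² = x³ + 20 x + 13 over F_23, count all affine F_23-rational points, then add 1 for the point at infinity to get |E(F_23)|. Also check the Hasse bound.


Affine points = {(0, 6), (0, 17), (3, 10), (3, 13), (5, 10), (5, 13), (6, 2), (6, 21), (7, 6), (7, 17), (8, 8), (8, 15), (9, 5), (9, 18), (11, 0), (12, 7), (12, 16), (13, 3), (13, 20), (14, 1), (14, 22), (15, 10), (15, 13), (16, 6), (16, 17), (18, 8), (18, 15), (20, 8), (20, 15)}; affine count = 29; |E(F_23)| = 30.

Discriminant check: Δ ∝ 4a³ + 27b² = 4·20³ + 27·13² = 4·8000 + 27·169 ≡ 16 (mod 23). Nonzero ⇒ E is nonsingular.
For each x ∈ F_23, compute rhs = x³ + 20·x + 13 mod 23, then count y ∈ F_23 with y² ≡ rhs.
  x = 0: rhs = 13, matching y values: 6, 17 (2 points).
  x = 1: rhs = 11, matching y values: none (0 points).
  x = 2: rhs = 15, matching y values: none (0 points).
  x = 3: rhs = 8, matching y values: 10, 13 (2 points).
  x = 4: rhs = 19, matching y values: none (0 points).
  x = 5: rhs = 8, matching y values: 10, 13 (2 points).
  x = 6: rhs = 4, matching y values: 2, 21 (2 points).
  x = 7: rhs = 13, matching y values: 6, 17 (2 points).
  x = 8: rhs = 18, matching y values: 8, 15 (2 points).
  x = 9: rhs = 2, matching y values: 5, 18 (2 points).
  x = 10: rhs = 17, matching y values: none (0 points).
  x = 11: rhs = 0, matching y values: 0 (1 points).
  x = 12: rhs = 3, matching y values: 7, 16 (2 points).
  x = 13: rhs = 9, matching y values: 3, 20 (2 points).
  x = 14: rhs = 1, matching y values: 1, 22 (2 points).
  x = 15: rhs = 8, matching y values: 10, 13 (2 points).
  x = 16: rhs = 13, matching y values: 6, 17 (2 points).
  x = 17: rhs = 22, matching y values: none (0 points).
  x = 18: rhs = 18, matching y values: 8, 15 (2 points).
  x = 19: rhs = 7, matching y values: none (0 points).
  x = 20: rhs = 18, matching y values: 8, 15 (2 points).
  x = 21: rhs = 11, matching y values: none (0 points).
  x = 22: rhs = 15, matching y values: none (0 points).
Total affine count: 29.
Full point count |E(F_23)| = 29 + 1 = 30.
Hasse bound: |30 − (23+1)| = |6| = 6 ≤ 2√23 ≈ 9.5917 ✓.


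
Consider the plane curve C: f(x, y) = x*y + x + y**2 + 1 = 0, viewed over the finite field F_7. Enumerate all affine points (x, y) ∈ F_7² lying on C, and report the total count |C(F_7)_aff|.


Affine F_7-points: {(1, 3), (3, 2), (5, 4), (5, 5), (6, 0), (6, 1)}; count = 6.

For each of the 49 pairs (x, y) ∈ F_7², evaluate f(x, y) mod 7. Record the zeros.
  x = 0: [0↦1, 1↦2, 2↦5, 3↦3, 4↦3, 5↦5, 6↦2]  zeros at y ∈ ∅
  x = 1: [0↦2, 1↦4, 2↦1, 3↦0, 4↦1, 5↦4, 6↦2]  zeros at y ∈ {3}
  x = 2: [0↦3, 1↦6, 2↦4, 3↦4, 4↦6, 5↦3, 6↦2]  zeros at y ∈ ∅
  x = 3: [0↦4, 1↦1, 2↦0, 3↦1, 4↦4, 5↦2, 6↦2]  zeros at y ∈ {2}
  x = 4: [0↦5, 1↦3, 2↦3, 3↦5, 4↦2, 5↦1, 6↦2]  zeros at y ∈ ∅
  x = 5: [0↦6, 1↦5, 2↦6, 3↦2, 4↦0, 5↦0, 6↦2]  zeros at y ∈ {4, 5}
  x = 6: [0↦0, 1↦0, 2↦2, 3↦6, 4↦5, 5↦6, 6↦2]  zeros at y ∈ {0, 1}
Collecting zeros: affine points = {(1, 3), (3, 2), (5, 4), (5, 5), (6, 0), (6, 1)}.
Total count |C(F_7)_aff| = 6.


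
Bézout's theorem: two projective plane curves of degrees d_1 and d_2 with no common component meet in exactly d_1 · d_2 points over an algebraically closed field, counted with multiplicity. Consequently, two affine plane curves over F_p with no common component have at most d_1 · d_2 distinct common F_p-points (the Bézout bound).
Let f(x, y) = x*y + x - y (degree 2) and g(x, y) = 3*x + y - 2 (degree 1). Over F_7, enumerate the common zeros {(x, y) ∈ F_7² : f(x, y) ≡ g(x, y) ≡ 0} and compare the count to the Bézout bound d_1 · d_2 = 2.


Common zeros: ∅; count = 0; Bézout bound = 2.

deg(f) = 2, deg(g) = 1, so Bézout bound = 2.
Scan x ∈ F_7. For each x, list the y ∈ F_7 with f(x, y) ≡ 0 and those with g(x, y) ≡ 0 (mod 7); the common zeros in that column are the intersection.
  x = 0: f ≡ 0 at y ∈ {0}; g ≡ 0 at y ∈ {2}; common: ∅.
  x = 1: f ≡ 0 at y ∈ ∅; g ≡ 0 at y ∈ {6}; common: ∅.
  x = 2: f ≡ 0 at y ∈ {5}; g ≡ 0 at y ∈ {3}; common: ∅.
  x = 3: f ≡ 0 at y ∈ {2}; g ≡ 0 at y ∈ {0}; common: ∅.
  x = 4: f ≡ 0 at y ∈ {1}; g ≡ 0 at y ∈ {4}; common: ∅.
  x = 5: f ≡ 0 at y ∈ {4}; g ≡ 0 at y ∈ {1}; common: ∅.
  x = 6: f ≡ 0 at y ∈ {3}; g ≡ 0 at y ∈ {5}; common: ∅.
Collecting: common zeros = ∅, so the count is 0.
Comparison with the Bézout bound: 0 ≤ 2 = deg(f)·deg(g), as expected for curves with no common component (the affine F_7-count falls short of the bound because intersections may lie at infinity, over extension fields, or carry multiplicity).


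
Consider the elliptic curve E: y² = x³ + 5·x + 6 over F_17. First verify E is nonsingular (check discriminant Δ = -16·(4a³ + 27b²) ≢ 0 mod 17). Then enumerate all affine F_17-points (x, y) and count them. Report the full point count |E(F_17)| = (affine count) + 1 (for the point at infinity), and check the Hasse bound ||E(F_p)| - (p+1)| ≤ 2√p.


Affine points = {(9, 7), (9, 10), (10, 6), (10, 11), (11, 7), (11, 10), (12, 3), (12, 14), (14, 7), (14, 10), (16, 0)}; affine count = 11; |E(F_17)| = 12.

Discriminant check: Δ ∝ 4a³ + 27b² = 4·5³ + 27·6² = 4·125 + 27·36 ≡ 10 (mod 17). Nonzero ⇒ E is nonsingular.
For each x ∈ F_17, compute rhs = x³ + 5·x + 6 mod 17, then count y ∈ F_17 with y² ≡ rhs.
  x = 0: rhs = 6, matching y values: none (0 points).
  x = 1: rhs = 12, matching y values: none (0 points).
  x = 2: rhs = 7, matching y values: none (0 points).
  x = 3: rhs = 14, matching y values: none (0 points).
  x = 4: rhs = 5, matching y values: none (0 points).
  x = 5: rhs = 3, matching y values: none (0 points).
  x = 6: rhs = 14, matching y values: none (0 points).
  x = 7: rhs = 10, matching y values: none (0 points).
  x = 8: rhs = 14, matching y values: none (0 points).
  x = 9: rhs = 15, matching y values: 7, 10 (2 points).
  x = 10: rhs = 2, matching y values: 6, 11 (2 points).
  x = 11: rhs = 15, matching y values: 7, 10 (2 points).
  x = 12: rhs = 9, matching y values: 3, 14 (2 points).
  x = 13: rhs = 7, matching y values: none (0 points).
  x = 14: rhs = 15, matching y values: 7, 10 (2 points).
  x = 15: rhs = 5, matching y values: none (0 points).
  x = 16: rhs = 0, matching y values: 0 (1 points).
Total affine count: 11.
Full point count |E(F_17)| = 11 + 1 = 12.
Hasse bound: |12 − (17+1)| = |-6| = 6 ≤ 2√17 ≈ 8.2462 ✓.


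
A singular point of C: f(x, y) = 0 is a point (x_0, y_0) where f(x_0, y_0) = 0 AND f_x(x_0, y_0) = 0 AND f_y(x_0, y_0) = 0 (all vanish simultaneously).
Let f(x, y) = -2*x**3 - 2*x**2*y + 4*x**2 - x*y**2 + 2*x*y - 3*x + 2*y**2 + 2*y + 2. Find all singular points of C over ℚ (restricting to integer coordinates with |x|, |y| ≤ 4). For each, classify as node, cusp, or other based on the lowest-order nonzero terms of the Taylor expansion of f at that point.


Singular points: {(1, -1)}; classification: cusp.

Compute partial derivatives:
  f_x = -6*x**2 - 4*x*y + 8*x - y**2 + 2*y - 3.
  f_y = -2*x**2 - 2*x*y + 2*x + 4*y + 2.
Scan x_0 ∈ {−4, ..., 4}. For each x_0, f_y(x_0, y) is a polynomial in y; find its integer roots y ∈ {−4, ..., 4}, then test f_x and f at those candidates.
  x = -4: f_y(-4, y) = 12*y - 38; no integer root y with |y| ≤ 4.
  x = -3: f_y(-3, y) = 10*y - 22; no integer root y with |y| ≤ 4.
  x = -2: f_y(-2, y) = 8*y - 10; no integer root y with |y| ≤ 4.
  x = -1: f_y(-1, y) = 6*y - 2; no integer root y with |y| ≤ 4.
  x = 0: f_y(0, y) = 4*y + 2; no integer root y with |y| ≤ 4.
  x = 1: f_y(1, y) = 2*y + 2; vanishes at y ∈ {-1}. (1, -1): f_x = 0, f = 0 — SINGULAR.
  x = 2: f_y(2, y) = -2; no integer root y with |y| ≤ 4.
  x = 3: f_y(3, y) = -2*y - 10; no integer root y with |y| ≤ 4.
  x = 4: f_y(4, y) = -4*y - 22; no integer root y with |y| ≤ 4.
Only singular point on the grid: (1, -1).
Classify: substitute x = 1 + u, y = -1 + v and expand: f = -2*u**3 - 2*u**2*v - u*v**2 + v**2.
No constant or linear terms (consistent with a singular point). Quadratic part: v**2. Cubic part: -2*u**3 - 2*u**2*v - u*v**2.
The quadratic part v**2 is a perfect square, so there is a single (double) tangent line v = 0, i.e. y = -1. Restricting the cubic part to that line (v = 0) leaves -2*u**3 ≠ 0, so f is not divisible by v and the branch is v² ≈ 2*u**3 to lowest order — this is a cusp.
Classification: cusp.


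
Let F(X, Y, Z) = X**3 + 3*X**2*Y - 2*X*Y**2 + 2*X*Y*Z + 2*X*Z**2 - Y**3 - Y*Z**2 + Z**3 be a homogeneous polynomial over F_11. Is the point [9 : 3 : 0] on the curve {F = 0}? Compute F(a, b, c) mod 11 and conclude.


F(9,3,0) ≡ 4 (mod 11); P is NOT on the curve.

Evaluate F(9, 3, 0) term-by-term (mod 11).
  X**3 ↦ 1·729·1·1 = 729
  3*X**2*Y ↦ 3·81·3·1 = 729
  -2*X*Y**2 ↦ -2·9·9·1 = -162
  2*X*Y*Z ↦ 2·9·3·0 = 0
  2*X*Z**2 ↦ 2·9·1·0 = 0
  -Y**3 ↦ -1·1·27·1 = -27
  -Y*Z**2 ↦ -1·1·3·0 = 0
  Z**3 ↦ 1·1·1·0 = 0
Sum: F(9, 3, 0) = (729) + (729) + (-162) + (0) + (0) + (-27) + (0) + (0) = 1269.
Reducing mod 11: 1269 ≡ 4 (mod 11).
Since F(a, b, c) ≡ 4 ≠ 0 (mod 11), P does NOT lie on the curve.


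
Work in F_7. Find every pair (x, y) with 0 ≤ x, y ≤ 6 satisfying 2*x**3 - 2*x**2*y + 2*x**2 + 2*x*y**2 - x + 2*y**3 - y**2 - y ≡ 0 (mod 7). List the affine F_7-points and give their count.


Affine F_7-points: {(0, 0), (0, 1), (0, 3), (3, 6), (5, 2), (6, 5)}; count = 6.

For each of the 49 pairs (x, y) ∈ F_7², evaluate f(x, y) mod 7. Record the zeros.
  x = 0: [0↦0, 1↦0, 2↦3, 3↦0, 4↦3, 5↦3, 6↦5]  zeros at y ∈ {0, 1, 3}
  x = 1: [0↦3, 1↦3, 2↦3, 3↦1, 4↦2, 5↦4, 6↦5]  zeros at y ∈ ∅
  x = 2: [0↦1, 1↦4, 2↦4, 3↦6, 4↦1, 5↦1, 6↦4]  zeros at y ∈ ∅
  x = 3: [0↦6, 1↦1, 2↦4, 3↦6, 4↦5, 5↦6, 6↦0]  zeros at y ∈ {6}
  x = 4: [0↦2, 1↦6, 2↦1, 3↦6, 4↦5, 5↦3, 6↦5]  zeros at y ∈ ∅
  x = 5: [0↦1, 1↦3, 2↦0, 3↦4, 4↦6, 5↦4, 6↦3]  zeros at y ∈ {2}
  x = 6: [0↦1, 1↦4, 2↦6, 3↦5, 4↦6, 5↦0, 6↦6]  zeros at y ∈ {5}
Collecting zeros: affine points = {(0, 0), (0, 1), (0, 3), (3, 6), (5, 2), (6, 5)}.
Total count |C(F_7)_aff| = 6.


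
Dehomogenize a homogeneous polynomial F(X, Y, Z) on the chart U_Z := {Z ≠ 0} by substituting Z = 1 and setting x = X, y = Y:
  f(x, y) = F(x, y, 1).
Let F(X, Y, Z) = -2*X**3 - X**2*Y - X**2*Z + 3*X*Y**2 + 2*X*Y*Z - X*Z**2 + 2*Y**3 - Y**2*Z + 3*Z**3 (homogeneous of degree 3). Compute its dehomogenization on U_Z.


f(x, y) = -2*x**3 - x**2*y - x**2 + 3*x*y**2 + 2*x*y - x + 2*y**3 - y**2 + 3

On U_Z we set Z = 1. Each monomial c·X^i·Y^j·Z^k in F becomes c·x^i·y^j·1^k = c·x^i·y^j.
Substituting Z = 1: F(X, Y, 1) = -2*x**3 - x**2*y - x**2 + 3*x*y**2 + 2*x*y - x + 2*y**3 - y**2 + 3.
Note: deg(f) ≤ deg(F) = 3; strict inequality happens when F is divisible by Z (lost terms).


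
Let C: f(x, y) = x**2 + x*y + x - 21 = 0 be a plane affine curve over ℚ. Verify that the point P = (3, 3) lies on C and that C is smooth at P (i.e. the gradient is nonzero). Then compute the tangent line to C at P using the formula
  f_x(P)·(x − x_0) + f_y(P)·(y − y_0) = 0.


Tangent line at P: 10*x + 3*y - 39 = 0.

Step 1: f(3, 3) = 0, so P lies on C.
Step 2: partial derivatives
  f_x(x, y) = 2*x + y + 1, f_y(x, y) = x.
  f_x(P) = 10, f_y(P) = 3 (gradient nonzero, so P is smooth).
Step 3: tangent line at P: 10·(x − 3) + 3·(y − 3) = 0.
Expanding: 10*x + 3*y - 39 = 0.


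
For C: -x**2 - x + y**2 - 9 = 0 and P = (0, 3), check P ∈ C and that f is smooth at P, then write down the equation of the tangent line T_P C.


Tangent line at P: -x + 6*y - 18 = 0.

Step 1: f(0, 3) = 0, so P lies on C.
Step 2: partial derivatives
  f_x(x, y) = -2*x - 1, f_y(x, y) = 2*y.
  f_x(P) = -1, f_y(P) = 6 (gradient nonzero, so P is smooth).
Step 3: tangent line at P: -1·(x − 0) + 6·(y − 3) = 0.
Expanding: -x + 6*y - 18 = 0.


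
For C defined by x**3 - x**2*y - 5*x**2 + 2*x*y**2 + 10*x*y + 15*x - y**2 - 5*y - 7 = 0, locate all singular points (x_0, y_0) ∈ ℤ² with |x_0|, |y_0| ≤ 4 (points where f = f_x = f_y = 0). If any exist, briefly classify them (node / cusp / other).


Singular points: {(1, -2)}; classification: cusp.

Compute partial derivatives:
  f_x = 3*x**2 - 2*x*y - 10*x + 2*y**2 + 10*y + 15.
  f_y = -x**2 + 4*x*y + 10*x - 2*y - 5.
Scan x_0 ∈ {−4, ..., 4}. For each x_0, f_y(x_0, y) is a polynomial in y; find its integer roots y ∈ {−4, ..., 4}, then test f_x and f at those candidates.
  x = -4: f_y(-4, y) = -18*y - 61; no integer root y with |y| ≤ 4.
  x = -3: f_y(-3, y) = -14*y - 44; no integer root y with |y| ≤ 4.
  x = -2: f_y(-2, y) = -10*y - 29; no integer root y with |y| ≤ 4.
  x = -1: f_y(-1, y) = -6*y - 16; no integer root y with |y| ≤ 4.
  x = 0: f_y(0, y) = -2*y - 5; no integer root y with |y| ≤ 4.
  x = 1: f_y(1, y) = 2*y + 4; vanishes at y ∈ {-2}. (1, -2): f_x = 0, f = 0 — SINGULAR.
  x = 2: f_y(2, y) = 6*y + 11; no integer root y with |y| ≤ 4.
  x = 3: f_y(3, y) = 10*y + 16; no integer root y with |y| ≤ 4.
  x = 4: f_y(4, y) = 14*y + 19; no integer root y with |y| ≤ 4.
Only singular point on the grid: (1, -2).
Classify: substitute x = 1 + u, y = -2 + v and expand: f = u**3 - u**2*v + 2*u*v**2 + v**2.
No constant or linear terms (consistent with a singular point). Quadratic part: v**2. Cubic part: u**3 - u**2*v + 2*u*v**2.
The quadratic part v**2 is a perfect square, so there is a single (double) tangent line v = 0, i.e. y = -2. Restricting the cubic part to that line (v = 0) leaves u**3 ≠ 0, so f is not divisible by v and the branch is v² ≈ -u**3 to lowest order — this is a cusp.
Classification: cusp.


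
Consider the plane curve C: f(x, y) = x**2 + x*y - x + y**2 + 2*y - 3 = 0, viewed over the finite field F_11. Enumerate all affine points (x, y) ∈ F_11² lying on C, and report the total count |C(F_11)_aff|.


Affine F_11-points: {(0, 1), (0, 8), (2, 2), (2, 5), (4, 8), (5, 5), (5, 10), (6, 7), (8, 2), (8, 10), (10, 3), (10, 7)}; count = 12.

For each of the 121 pairs (x, y) ∈ F_11², evaluate f(x, y) mod 11. Record the zeros.
  x = 0: [0↦8, 1↦0, 2↦5, 3↦1, 4↦10, 5↦10, 6↦1, 7↦5, 8↦0, 9↦8, 10↦7]  zeros at y ∈ {1, 8}
  x = 1: [0↦8, 1↦1, 2↦7, 3↦4, 4↦3, 5↦4, 6↦7, 7↦1, 8↦8, 9↦6, 10↦6]  zeros at y ∈ ∅
  x = 2: [0↦10, 1↦4, 2↦0, 3↦9, 4↦9, 5↦0, 6↦4, 7↦10, 8↦7, 9↦6, 10↦7]  zeros at y ∈ {2, 5}
  x = 3: [0↦3, 1↦9, 2↦6, 3↦5, 4↦6, 5↦9, 6↦3, 7↦10, 8↦8, 9↦8, 10↦10]  zeros at y ∈ ∅
  x = 4: [0↦9, 1↦5, 2↦3, 3↦3, 4↦5, 5↦9, 6↦4, 7↦1, 8↦0, 9↦1, 10↦4]  zeros at y ∈ {8}
  x = 5: [0↦6, 1↦3, 2↦2, 3↦3, 4↦6, 5↦0, 6↦7, 7↦5, 8↦5, 9↦7, 10↦0]  zeros at y ∈ {5, 10}
  x = 6: [0↦5, 1↦3, 2↦3, 3↦5, 4↦9, 5↦4, 6↦1, 7↦0, 8↦1, 9↦4, 10↦9]  zeros at y ∈ {7}
  x = 7: [0↦6, 1↦5, 2↦6, 3↦9, 4↦3, 5↦10, 6↦8, 7↦8, 8↦10, 9↦3, 10↦9]  zeros at y ∈ ∅
  x = 8: [0↦9, 1↦9, 2↦0, 3↦4, 4↦10, 5↦7, 6↦6, 7↦7, 8↦10, 9↦4, 10↦0]  zeros at y ∈ {2, 10}
  x = 9: [0↦3, 1↦4, 2↦7, 3↦1, 4↦8, 5↦6, 6↦6, 7↦8, 8↦1, 9↦7, 10↦4]  zeros at y ∈ ∅
  x = 10: [0↦10, 1↦1, 2↦5, 3↦0, 4↦8, 5↦7, 6↦8, 7↦0, 8↦5, 9↦1, 10↦10]  zeros at y ∈ {3, 7}
Collecting zeros: affine points = {(0, 1), (0, 8), (2, 2), (2, 5), (4, 8), (5, 5), (5, 10), (6, 7), (8, 2), (8, 10), (10, 3), (10, 7)}.
Total count |C(F_11)_aff| = 12.


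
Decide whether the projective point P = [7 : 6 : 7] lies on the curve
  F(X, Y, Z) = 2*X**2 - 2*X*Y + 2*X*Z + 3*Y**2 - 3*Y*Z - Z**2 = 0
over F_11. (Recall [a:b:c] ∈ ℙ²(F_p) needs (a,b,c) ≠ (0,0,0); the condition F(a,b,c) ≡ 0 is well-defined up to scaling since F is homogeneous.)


F(7,6,7) ≡ 1 (mod 11); P is NOT on the curve.

Evaluate F(7, 6, 7) term-by-term (mod 11).
  2*X**2 ↦ 2·49·1·1 = 98
  -2*X*Y ↦ -2·7·6·1 = -84
  2*X*Z ↦ 2·7·1·7 = 98
  3*Y**2 ↦ 3·1·36·1 = 108
  -3*Y*Z ↦ -3·1·6·7 = -126
  -Z**2 ↦ -1·1·1·49 = -49
Sum: F(7, 6, 7) = (98) + (-84) + (98) + (108) + (-126) + (-49) = 45.
Reducing mod 11: 45 ≡ 1 (mod 11).
Since F(a, b, c) ≡ 1 ≠ 0 (mod 11), P does NOT lie on the curve.


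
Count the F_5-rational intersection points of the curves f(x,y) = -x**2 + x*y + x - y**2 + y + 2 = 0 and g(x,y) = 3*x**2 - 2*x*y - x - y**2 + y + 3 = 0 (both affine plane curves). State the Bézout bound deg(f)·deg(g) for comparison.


Common zeros: {(2, 3)}; count = 1; Bézout bound = 4.

deg(f) = 2, deg(g) = 2, so Bézout bound = 4.
Scan x ∈ F_5. For each x, list the y ∈ F_5 with f(x, y) ≡ 0 and those with g(x, y) ≡ 0 (mod 5); the common zeros in that column are the intersection.
  x = 0: f ≡ 0 at y ∈ {2, 4}; g ≡ 0 at y ∈ ∅; common: ∅.
  x = 1: f ≡ 0 at y ∈ ∅; g ≡ 0 at y ∈ {0, 4}; common: ∅.
  x = 2: f ≡ 0 at y ∈ {0, 3}; g ≡ 0 at y ∈ {3, 4}; common: {3}.
  x = 3: f ≡ 0 at y ∈ {2}; g ≡ 0 at y ∈ ∅; common: ∅.
  x = 4: f ≡ 0 at y ∈ {0}; g ≡ 0 at y ∈ ∅; common: ∅.
Collecting: common zeros = {(2, 3)}, so the count is 1.
Comparison with the Bézout bound: 1 ≤ 4 = deg(f)·deg(g), as expected for curves with no common component (the affine F_5-count falls short of the bound because intersections may lie at infinity, over extension fields, or carry multiplicity).


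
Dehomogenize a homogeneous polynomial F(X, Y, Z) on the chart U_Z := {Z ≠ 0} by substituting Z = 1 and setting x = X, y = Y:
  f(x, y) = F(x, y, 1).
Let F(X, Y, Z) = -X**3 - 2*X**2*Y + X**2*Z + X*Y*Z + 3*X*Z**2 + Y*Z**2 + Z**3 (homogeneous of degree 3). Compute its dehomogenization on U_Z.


f(x, y) = -x**3 - 2*x**2*y + x**2 + x*y + 3*x + y + 1

On U_Z we set Z = 1. Each monomial c·X^i·Y^j·Z^k in F becomes c·x^i·y^j·1^k = c·x^i·y^j.
Substituting Z = 1: F(X, Y, 1) = -x**3 - 2*x**2*y + x**2 + x*y + 3*x + y + 1.
Note: deg(f) ≤ deg(F) = 3; strict inequality happens when F is divisible by Z (lost terms).


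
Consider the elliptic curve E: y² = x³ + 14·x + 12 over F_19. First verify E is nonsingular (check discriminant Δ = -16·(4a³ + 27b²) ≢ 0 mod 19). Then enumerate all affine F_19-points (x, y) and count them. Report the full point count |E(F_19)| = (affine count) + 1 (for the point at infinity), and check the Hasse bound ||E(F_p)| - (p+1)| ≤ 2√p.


Affine points = {(3, 9), (3, 10), (5, 6), (5, 13), (7, 4), (7, 15), (8, 3), (8, 16), (13, 4), (13, 15), (14, 8), (14, 11), (15, 5), (15, 14), (16, 0), (18, 4), (18, 15)}; affine count = 17; |E(F_19)| = 18.

Discriminant check: Δ ∝ 4a³ + 27b² = 4·14³ + 27·12² = 4·2744 + 27·144 ≡ 6 (mod 19). Nonzero ⇒ E is nonsingular.
For each x ∈ F_19, compute rhs = x³ + 14·x + 12 mod 19, then count y ∈ F_19 with y² ≡ rhs.
  x = 0: rhs = 12, matching y values: none (0 points).
  x = 1: rhs = 8, matching y values: none (0 points).
  x = 2: rhs = 10, matching y values: none (0 points).
  x = 3: rhs = 5, matching y values: 9, 10 (2 points).
  x = 4: rhs = 18, matching y values: none (0 points).
  x = 5: rhs = 17, matching y values: 6, 13 (2 points).
  x = 6: rhs = 8, matching y values: none (0 points).
  x = 7: rhs = 16, matching y values: 4, 15 (2 points).
  x = 8: rhs = 9, matching y values: 3, 16 (2 points).
  x = 9: rhs = 12, matching y values: none (0 points).
  x = 10: rhs = 12, matching y values: none (0 points).
  x = 11: rhs = 15, matching y values: none (0 points).
  x = 12: rhs = 8, matching y values: none (0 points).
  x = 13: rhs = 16, matching y values: 4, 15 (2 points).
  x = 14: rhs = 7, matching y values: 8, 11 (2 points).
  x = 15: rhs = 6, matching y values: 5, 14 (2 points).
  x = 16: rhs = 0, matching y values: 0 (1 points).
  x = 17: rhs = 14, matching y values: none (0 points).
  x = 18: rhs = 16, matching y values: 4, 15 (2 points).
Total affine count: 17.
Full point count |E(F_19)| = 17 + 1 = 18.
Hasse bound: |18 − (19+1)| = |-2| = 2 ≤ 2√19 ≈ 8.7178 ✓.


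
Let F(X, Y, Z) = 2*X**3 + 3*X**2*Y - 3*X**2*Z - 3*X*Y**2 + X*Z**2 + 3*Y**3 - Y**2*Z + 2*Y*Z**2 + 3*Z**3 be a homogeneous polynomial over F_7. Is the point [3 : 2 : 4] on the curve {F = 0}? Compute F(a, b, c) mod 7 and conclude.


F(3,2,4) ≡ 3 (mod 7); P is NOT on the curve.

Evaluate F(3, 2, 4) term-by-term (mod 7).
  2*X**3 ↦ 2·27·1·1 = 54
  3*X**2*Y ↦ 3·9·2·1 = 54
  -3*X**2*Z ↦ -3·9·1·4 = -108
  -3*X*Y**2 ↦ -3·3·4·1 = -36
  X*Z**2 ↦ 1·3·1·16 = 48
  3*Y**3 ↦ 3·1·8·1 = 24
  -Y**2*Z ↦ -1·1·4·4 = -16
  2*Y*Z**2 ↦ 2·1·2·16 = 64
  3*Z**3 ↦ 3·1·1·64 = 192
Sum: F(3, 2, 4) = (54) + (54) + (-108) + (-36) + (48) + (24) + (-16) + (64) + (192) = 276.
Reducing mod 7: 276 ≡ 3 (mod 7).
Since F(a, b, c) ≡ 3 ≠ 0 (mod 7), P does NOT lie on the curve.


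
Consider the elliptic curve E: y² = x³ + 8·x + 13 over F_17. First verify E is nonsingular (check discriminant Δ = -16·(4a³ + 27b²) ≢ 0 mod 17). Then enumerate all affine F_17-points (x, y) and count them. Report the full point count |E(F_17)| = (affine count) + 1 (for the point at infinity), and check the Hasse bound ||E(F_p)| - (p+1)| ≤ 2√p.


Affine points = {(0, 8), (0, 9), (3, 8), (3, 9), (5, 5), (5, 12), (7, 2), (7, 15), (9, 7), (9, 10), (11, 2), (11, 15), (12, 1), (12, 16), (13, 6), (13, 11), (14, 8), (14, 9), (16, 2), (16, 15)}; affine count = 20; |E(F_17)| = 21.

Discriminant check: Δ ∝ 4a³ + 27b² = 4·8³ + 27·13² = 4·512 + 27·169 ≡ 15 (mod 17). Nonzero ⇒ E is nonsingular.
For each x ∈ F_17, compute rhs = x³ + 8·x + 13 mod 17, then count y ∈ F_17 with y² ≡ rhs.
  x = 0: rhs = 13, matching y values: 8, 9 (2 points).
  x = 1: rhs = 5, matching y values: none (0 points).
  x = 2: rhs = 3, matching y values: none (0 points).
  x = 3: rhs = 13, matching y values: 8, 9 (2 points).
  x = 4: rhs = 7, matching y values: none (0 points).
  x = 5: rhs = 8, matching y values: 5, 12 (2 points).
  x = 6: rhs = 5, matching y values: none (0 points).
  x = 7: rhs = 4, matching y values: 2, 15 (2 points).
  x = 8: rhs = 11, matching y values: none (0 points).
  x = 9: rhs = 15, matching y values: 7, 10 (2 points).
  x = 10: rhs = 5, matching y values: none (0 points).
  x = 11: rhs = 4, matching y values: 2, 15 (2 points).
  x = 12: rhs = 1, matching y values: 1, 16 (2 points).
  x = 13: rhs = 2, matching y values: 6, 11 (2 points).
  x = 14: rhs = 13, matching y values: 8, 9 (2 points).
  x = 15: rhs = 6, matching y values: none (0 points).
  x = 16: rhs = 4, matching y values: 2, 15 (2 points).
Total affine count: 20.
Full point count |E(F_17)| = 20 + 1 = 21.
Hasse bound: |21 − (17+1)| = |3| = 3 ≤ 2√17 ≈ 8.2462 ✓.


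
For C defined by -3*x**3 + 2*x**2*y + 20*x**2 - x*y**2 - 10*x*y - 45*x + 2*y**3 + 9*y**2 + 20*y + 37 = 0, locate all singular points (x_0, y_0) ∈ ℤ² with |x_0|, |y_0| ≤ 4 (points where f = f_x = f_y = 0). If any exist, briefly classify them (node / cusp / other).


Singular points: {(2, -1)}; classification: cusp.

Compute partial derivatives:
  f_x = -9*x**2 + 4*x*y + 40*x - y**2 - 10*y - 45.
  f_y = 2*x**2 - 2*x*y - 10*x + 6*y**2 + 18*y + 20.
Scan x_0 ∈ {−4, ..., 4}. For each x_0, f_y(x_0, y) is a polynomial in y; find its integer roots y ∈ {−4, ..., 4}, then test f_x and f at those candidates.
  x = -4: f_y(-4, y) = 6*y**2 + 26*y + 92; no integer root y with |y| ≤ 4.
  x = -3: f_y(-3, y) = 6*y**2 + 24*y + 68; no integer root y with |y| ≤ 4.
  x = -2: f_y(-2, y) = 6*y**2 + 22*y + 48; no integer root y with |y| ≤ 4.
  x = -1: f_y(-1, y) = 6*y**2 + 20*y + 32; no integer root y with |y| ≤ 4.
  x = 0: f_y(0, y) = 6*y**2 + 18*y + 20; no integer root y with |y| ≤ 4.
  x = 1: f_y(1, y) = 6*y**2 + 16*y + 12; no integer root y with |y| ≤ 4.
  x = 2: f_y(2, y) = 6*y**2 + 14*y + 8; vanishes at y ∈ {-1}. (2, -1): f_x = 0, f = 0 — SINGULAR.
  x = 3: f_y(3, y) = 6*y**2 + 12*y + 8; no integer root y with |y| ≤ 4.
  x = 4: f_y(4, y) = 6*y**2 + 10*y + 12; no integer root y with |y| ≤ 4.
Only singular point on the grid: (2, -1).
Classify: substitute x = 2 + u, y = -1 + v and expand: f = -3*u**3 + 2*u**2*v - u*v**2 + 2*v**3 + v**2.
No constant or linear terms (consistent with a singular point). Quadratic part: v**2. Cubic part: -3*u**3 + 2*u**2*v - u*v**2 + 2*v**3.
The quadratic part v**2 is a perfect square, so there is a single (double) tangent line v = 0, i.e. y = -1. Restricting the cubic part to that line (v = 0) leaves -3*u**3 ≠ 0, so f is not divisible by v and the branch is v² ≈ 3*u**3 to lowest order — this is a cusp.
Classification: cusp.


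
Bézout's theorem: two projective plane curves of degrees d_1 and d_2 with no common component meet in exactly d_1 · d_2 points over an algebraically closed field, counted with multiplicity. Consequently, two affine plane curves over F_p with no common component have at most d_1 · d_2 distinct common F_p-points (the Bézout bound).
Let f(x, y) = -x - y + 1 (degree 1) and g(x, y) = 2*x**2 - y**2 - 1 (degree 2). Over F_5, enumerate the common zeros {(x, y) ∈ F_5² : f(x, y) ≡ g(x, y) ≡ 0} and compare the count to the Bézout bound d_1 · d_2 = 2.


Common zeros: ∅; count = 0; Bézout bound = 2.

deg(f) = 1, deg(g) = 2, so Bézout bound = 2.
Scan x ∈ F_5. For each x, list the y ∈ F_5 with f(x, y) ≡ 0 and those with g(x, y) ≡ 0 (mod 5); the common zeros in that column are the intersection.
  x = 0: f ≡ 0 at y ∈ {1}; g ≡ 0 at y ∈ {2, 3}; common: ∅.
  x = 1: f ≡ 0 at y ∈ {0}; g ≡ 0 at y ∈ {1, 4}; common: ∅.
  x = 2: f ≡ 0 at y ∈ {4}; g ≡ 0 at y ∈ ∅; common: ∅.
  x = 3: f ≡ 0 at y ∈ {3}; g ≡ 0 at y ∈ ∅; common: ∅.
  x = 4: f ≡ 0 at y ∈ {2}; g ≡ 0 at y ∈ {1, 4}; common: ∅.
Collecting: common zeros = ∅, so the count is 0.
Comparison with the Bézout bound: 0 ≤ 2 = deg(f)·deg(g), as expected for curves with no common component (the affine F_5-count falls short of the bound because intersections may lie at infinity, over extension fields, or carry multiplicity).


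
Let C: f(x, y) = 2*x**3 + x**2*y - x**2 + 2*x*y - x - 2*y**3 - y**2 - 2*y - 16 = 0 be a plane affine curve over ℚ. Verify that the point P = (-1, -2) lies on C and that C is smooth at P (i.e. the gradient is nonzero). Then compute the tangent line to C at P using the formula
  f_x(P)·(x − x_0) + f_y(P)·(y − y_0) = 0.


Tangent line at P: 7*x - 23*y - 39 = 0.

Step 1: f(-1, -2) = 0, so P lies on C.
Step 2: partial derivatives
  f_x(x, y) = 6*x**2 + 2*x*y - 2*x + 2*y - 1, f_y(x, y) = x**2 + 2*x - 6*y**2 - 2*y - 2.
  f_x(P) = 7, f_y(P) = -23 (gradient nonzero, so P is smooth).
Step 3: tangent line at P: 7·(x − -1) + -23·(y − -2) = 0.
Expanding: 7*x - 23*y - 39 = 0.


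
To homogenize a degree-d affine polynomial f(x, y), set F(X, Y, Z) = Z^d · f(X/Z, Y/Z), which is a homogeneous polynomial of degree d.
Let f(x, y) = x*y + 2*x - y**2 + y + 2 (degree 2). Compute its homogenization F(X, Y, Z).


F(X, Y, Z) = X*Y + 2*X*Z - Y**2 + Y*Z + 2*Z**2

deg(f) = 2.
Substitute x = X/Z, y = Y/Z into f, then multiply by Z^2.
  monomial 1·x^1·y^1 ↦ 1·X^1·Y^1·Z^0.
  monomial 2·x^1·y^0 ↦ 2·X^1·Y^0·Z^1.
  monomial -1·x^0·y^2 ↦ -1·X^0·Y^2·Z^0.
  monomial 1·x^0·y^1 ↦ 1·X^0·Y^1·Z^1.
  monomial 2·x^0·y^0 ↦ 2·X^0·Y^0·Z^2.
Collecting: F(X, Y, Z) = X*Y + 2*X*Z - Y**2 + Y*Z + 2*Z**2.


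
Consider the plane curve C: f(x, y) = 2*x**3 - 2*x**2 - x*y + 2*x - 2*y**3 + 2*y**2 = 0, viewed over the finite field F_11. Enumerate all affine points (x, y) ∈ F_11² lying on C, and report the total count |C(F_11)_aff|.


Affine F_11-points: {(0, 0), (0, 1), (1, 8), (2, 2), (2, 5), (3, 4), (4, 2), (5, 8), (6, 2), (6, 8), (8, 10)}; count = 11.

For each of the 121 pairs (x, y) ∈ F_11², evaluate f(x, y) mod 11. Record the zeros.
  x = 0: [0↦0, 1↦0, 2↦3, 3↦8, 4↦3, 5↦9, 6↦3, 7↦6, 8↦6, 9↦2, 10↦4]  zeros at y ∈ {0, 1}
  x = 1: [0↦2, 1↦1, 2↦3, 3↦7, 4↦1, 5↦6, 6↦10, 7↦1, 8↦0, 9↦6, 10↦7]  zeros at y ∈ {8}
  x = 2: [0↦1, 1↦10, 2↦0, 3↦3, 4↦7, 5↦0, 6↦3, 7↦4, 8↦2, 9↦7, 10↦7]  zeros at y ∈ {2, 5}
  x = 3: [0↦9, 1↦6, 2↦6, 3↦8, 4↦0, 5↦3, 6↦5, 7↦5, 8↦2, 9↦6, 10↦5]  zeros at y ∈ {4}
  x = 4: [0↦5, 1↦1, 2↦0, 3↦1, 4↦3, 5↦5, 6↦6, 7↦5, 8↦1, 9↦4, 10↦2]  zeros at y ∈ {2}
  x = 5: [0↦1, 1↦7, 2↦5, 3↦5, 4↦6, 5↦7, 6↦7, 7↦5, 8↦0, 9↦2, 10↦10]  zeros at y ∈ {8}
  x = 6: [0↦9, 1↦3, 2↦0, 3↦10, 4↦10, 5↦10, 6↦9, 7↦6, 8↦0, 9↦1, 10↦8]  zeros at y ∈ {2, 8}
  x = 7: [0↦8, 1↦1, 2↦8, 3↦6, 4↦5, 5↦4, 6↦2, 7↦9, 8↦2, 9↦2, 10↦8]  zeros at y ∈ ∅
  x = 8: [0↦10, 1↦2, 2↦8, 3↦5, 4↦3, 5↦1, 6↦9, 7↦4, 8↦7, 9↦6, 10↦0]  zeros at y ∈ {10}
  x = 9: [0↦5, 1↦7, 2↦1, 3↦8, 4↦5, 5↦2, 6↦9, 7↦3, 8↦5, 9↦3, 10↦7]  zeros at y ∈ ∅
  x = 10: [0↦5, 1↦6, 2↦10, 3↦5, 4↦1, 5↦8, 6↦3, 7↦7, 8↦8, 9↦5, 10↦8]  zeros at y ∈ ∅
Collecting zeros: affine points = {(0, 0), (0, 1), (1, 8), (2, 2), (2, 5), (3, 4), (4, 2), (5, 8), (6, 2), (6, 8), (8, 10)}.
Total count |C(F_11)_aff| = 11.


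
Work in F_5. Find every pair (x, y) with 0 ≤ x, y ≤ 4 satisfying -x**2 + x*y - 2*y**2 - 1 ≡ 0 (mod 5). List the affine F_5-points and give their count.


Affine F_5-points: {(1, 4), (2, 0), (2, 1), (3, 0), (3, 4), (4, 1)}; count = 6.

For each of the 25 pairs (x, y) ∈ F_5², evaluate f(x, y) mod 5. Record the zeros.
  x = 0: [0↦4, 1↦2, 2↦1, 3↦1, 4↦2]  zeros at y ∈ ∅
  x = 1: [0↦3, 1↦2, 2↦2, 3↦3, 4↦0]  zeros at y ∈ {4}
  x = 2: [0↦0, 1↦0, 2↦1, 3↦3, 4↦1]  zeros at y ∈ {0, 1}
  x = 3: [0↦0, 1↦1, 2↦3, 3↦1, 4↦0]  zeros at y ∈ {0, 4}
  x = 4: [0↦3, 1↦0, 2↦3, 3↦2, 4↦2]  zeros at y ∈ {1}
Collecting zeros: affine points = {(1, 4), (2, 0), (2, 1), (3, 0), (3, 4), (4, 1)}.
Total count |C(F_5)_aff| = 6.


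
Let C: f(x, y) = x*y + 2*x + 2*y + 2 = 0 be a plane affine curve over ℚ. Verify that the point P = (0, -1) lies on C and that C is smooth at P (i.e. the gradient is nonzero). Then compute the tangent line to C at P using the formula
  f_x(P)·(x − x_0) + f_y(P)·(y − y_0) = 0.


Tangent line at P: x + 2*y + 2 = 0.

Step 1: f(0, -1) = 0, so P lies on C.
Step 2: partial derivatives
  f_x(x, y) = y + 2, f_y(x, y) = x + 2.
  f_x(P) = 1, f_y(P) = 2 (gradient nonzero, so P is smooth).
Step 3: tangent line at P: 1·(x − 0) + 2·(y − -1) = 0.
Expanding: x + 2*y + 2 = 0.


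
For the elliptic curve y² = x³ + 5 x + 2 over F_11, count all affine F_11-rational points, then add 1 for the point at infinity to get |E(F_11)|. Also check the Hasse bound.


Affine points = {(2, 3), (2, 8), (3, 0), (4, 3), (4, 8), (5, 3), (5, 8), (8, 2), (8, 9)}; affine count = 9; |E(F_11)| = 10.

Discriminant check: Δ ∝ 4a³ + 27b² = 4·5³ + 27·2² = 4·125 + 27·4 ≡ 3 (mod 11). Nonzero ⇒ E is nonsingular.
For each x ∈ F_11, compute rhs = x³ + 5·x + 2 mod 11, then count y ∈ F_11 with y² ≡ rhs.
  x = 0: rhs = 2, matching y values: none (0 points).
  x = 1: rhs = 8, matching y values: none (0 points).
  x = 2: rhs = 9, matching y values: 3, 8 (2 points).
  x = 3: rhs = 0, matching y values: 0 (1 points).
  x = 4: rhs = 9, matching y values: 3, 8 (2 points).
  x = 5: rhs = 9, matching y values: 3, 8 (2 points).
  x = 6: rhs = 6, matching y values: none (0 points).
  x = 7: rhs = 6, matching y values: none (0 points).
  x = 8: rhs = 4, matching y values: 2, 9 (2 points).
  x = 9: rhs = 6, matching y values: none (0 points).
  x = 10: rhs = 7, matching y values: none (0 points).
Total affine count: 9.
Full point count |E(F_11)| = 9 + 1 = 10.
Hasse bound: |10 − (11+1)| = |-2| = 2 ≤ 2√11 ≈ 6.6332 ✓.


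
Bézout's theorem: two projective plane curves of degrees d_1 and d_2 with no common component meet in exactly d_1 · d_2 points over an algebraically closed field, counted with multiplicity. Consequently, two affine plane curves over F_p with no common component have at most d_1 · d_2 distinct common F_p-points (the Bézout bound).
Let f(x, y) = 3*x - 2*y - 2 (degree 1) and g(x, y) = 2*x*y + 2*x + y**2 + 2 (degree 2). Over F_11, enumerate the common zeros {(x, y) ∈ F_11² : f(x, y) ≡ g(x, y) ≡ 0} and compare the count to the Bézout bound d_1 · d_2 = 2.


Common zeros: {(3, 9), (7, 4)}; count = 2; Bézout bound = 2.

deg(f) = 1, deg(g) = 2, so Bézout bound = 2.
Scan x ∈ F_11. For each x, list the y ∈ F_11 with f(x, y) ≡ 0 and those with g(x, y) ≡ 0 (mod 11); the common zeros in that column are the intersection.
  x = 0: f ≡ 0 at y ∈ {10}; g ≡ 0 at y ∈ {3, 8}; common: ∅.
  x = 1: f ≡ 0 at y ∈ {6}; g ≡ 0 at y ∈ ∅; common: ∅.
  x = 2: f ≡ 0 at y ∈ {2}; g ≡ 0 at y ∈ {1, 6}; common: ∅.
  x = 3: f ≡ 0 at y ∈ {9}; g ≡ 0 at y ∈ {7, 9}; common: {9}.
  x = 4: f ≡ 0 at y ∈ {5}; g ≡ 0 at y ∈ ∅; common: ∅.
  x = 5: f ≡ 0 at y ∈ {1}; g ≡ 0 at y ∈ ∅; common: ∅.
  x = 6: f ≡ 0 at y ∈ {8}; g ≡ 0 at y ∈ {5}; common: ∅.
  x = 7: f ≡ 0 at y ∈ {4}; g ≡ 0 at y ∈ {4}; common: {4}.
  x = 8: f ≡ 0 at y ∈ {0}; g ≡ 0 at y ∈ ∅; common: ∅.
  x = 9: f ≡ 0 at y ∈ {7}; g ≡ 0 at y ∈ ∅; common: ∅.
  x = 10: f ≡ 0 at y ∈ {3}; g ≡ 0 at y ∈ {0, 2}; common: ∅.
Collecting: common zeros = {(3, 9), (7, 4)}, so the count is 2.
Comparison with the Bézout bound: 2 ≤ 2 = deg(f)·deg(g), as expected for curves with no common component (the bound is attained).


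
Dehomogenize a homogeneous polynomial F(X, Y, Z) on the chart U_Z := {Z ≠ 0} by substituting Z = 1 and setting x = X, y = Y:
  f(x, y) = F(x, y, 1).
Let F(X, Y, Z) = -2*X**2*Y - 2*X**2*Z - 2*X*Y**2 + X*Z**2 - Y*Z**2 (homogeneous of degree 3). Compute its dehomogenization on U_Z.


f(x, y) = -2*x**2*y - 2*x**2 - 2*x*y**2 + x - y

On U_Z we set Z = 1. Each monomial c·X^i·Y^j·Z^k in F becomes c·x^i·y^j·1^k = c·x^i·y^j.
Substituting Z = 1: F(X, Y, 1) = -2*x**2*y - 2*x**2 - 2*x*y**2 + x - y.
Note: deg(f) ≤ deg(F) = 3; strict inequality happens when F is divisible by Z (lost terms).


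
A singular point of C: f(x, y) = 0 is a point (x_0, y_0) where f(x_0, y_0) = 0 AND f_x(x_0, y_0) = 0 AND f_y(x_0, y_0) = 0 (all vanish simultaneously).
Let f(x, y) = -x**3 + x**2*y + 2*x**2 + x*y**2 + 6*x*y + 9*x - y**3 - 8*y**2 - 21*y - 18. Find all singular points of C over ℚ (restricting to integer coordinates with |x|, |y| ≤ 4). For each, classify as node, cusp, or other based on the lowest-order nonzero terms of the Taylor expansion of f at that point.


Singular points: {(0, -3)}; classification: node.

Compute partial derivatives:
  f_x = -3*x**2 + 2*x*y + 4*x + y**2 + 6*y + 9.
  f_y = x**2 + 2*x*y + 6*x - 3*y**2 - 16*y - 21.
Scan x_0 ∈ {−4, ..., 4}. For each x_0, f_y(x_0, y) is a polynomial in y; find its integer roots y ∈ {−4, ..., 4}, then test f_x and f at those candidates.
  x = -4: f_y(-4, y) = -3*y**2 - 24*y - 29; no integer root y with |y| ≤ 4.
  x = -3: f_y(-3, y) = -3*y**2 - 22*y - 30; no integer root y with |y| ≤ 4.
  x = -2: f_y(-2, y) = -3*y**2 - 20*y - 29; no integer root y with |y| ≤ 4.
  x = -1: f_y(-1, y) = -3*y**2 - 18*y - 26; no integer root y with |y| ≤ 4.
  x = 0: f_y(0, y) = -3*y**2 - 16*y - 21; vanishes at y ∈ {-3}. (0, -3): f_x = 0, f = 0 — SINGULAR.
  x = 1: f_y(1, y) = -3*y**2 - 14*y - 14; no integer root y with |y| ≤ 4.
  x = 2: f_y(2, y) = -3*y**2 - 12*y - 5; no integer root y with |y| ≤ 4.
  x = 3: f_y(3, y) = -3*y**2 - 10*y + 6; no integer root y with |y| ≤ 4.
  x = 4: f_y(4, y) = -3*y**2 - 8*y + 19; no integer root y with |y| ≤ 4.
Only singular point on the grid: (0, -3).
Classify: substitute x = 0 + u, y = -3 + v and expand: f = -u**3 + u**2*v - u**2 + u*v**2 - v**3 + v**2.
No constant or linear terms (consistent with a singular point). Quadratic part: -u**2 + v**2. Cubic part: -u**3 + u**2*v + u*v**2 - v**3.
The quadratic part v**2 - u**2 = (v − u)(v + u) splits into two distinct linear factors, so there are two distinct tangent lines y − -3 = ±(x − 0) — this is a node (ordinary double point).
Classification: node.


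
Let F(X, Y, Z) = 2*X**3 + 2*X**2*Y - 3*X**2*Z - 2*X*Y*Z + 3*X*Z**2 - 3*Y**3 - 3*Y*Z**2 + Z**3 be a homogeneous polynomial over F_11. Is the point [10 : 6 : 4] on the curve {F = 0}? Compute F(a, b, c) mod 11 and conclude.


F(10,6,4) ≡ 6 (mod 11); P is NOT on the curve.

Evaluate F(10, 6, 4) term-by-term (mod 11).
  2*X**3 ↦ 2·1000·1·1 = 2000
  2*X**2*Y ↦ 2·100·6·1 = 1200
  -3*X**2*Z ↦ -3·100·1·4 = -1200
  -2*X*Y*Z ↦ -2·10·6·4 = -480
  3*X*Z**2 ↦ 3·10·1·16 = 480
  -3*Y**3 ↦ -3·1·216·1 = -648
  -3*Y*Z**2 ↦ -3·1·6·16 = -288
  Z**3 ↦ 1·1·1·64 = 64
Sum: F(10, 6, 4) = (2000) + (1200) + (-1200) + (-480) + (480) + (-648) + (-288) + (64) = 1128.
Reducing mod 11: 1128 ≡ 6 (mod 11).
Since F(a, b, c) ≡ 6 ≠ 0 (mod 11), P does NOT lie on the curve.
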